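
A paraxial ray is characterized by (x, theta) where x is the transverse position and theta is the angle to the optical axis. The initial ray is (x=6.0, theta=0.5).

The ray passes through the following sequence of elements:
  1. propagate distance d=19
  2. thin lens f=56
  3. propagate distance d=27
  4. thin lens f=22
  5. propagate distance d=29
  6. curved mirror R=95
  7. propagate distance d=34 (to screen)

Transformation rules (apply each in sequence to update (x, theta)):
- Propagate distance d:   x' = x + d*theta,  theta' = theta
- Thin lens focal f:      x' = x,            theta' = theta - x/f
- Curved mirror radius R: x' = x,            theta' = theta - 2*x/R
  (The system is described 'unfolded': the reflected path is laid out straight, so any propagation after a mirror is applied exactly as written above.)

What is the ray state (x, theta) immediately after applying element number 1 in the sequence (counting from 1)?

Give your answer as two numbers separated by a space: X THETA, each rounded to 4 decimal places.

Answer: 15.5000 0.5000

Derivation:
Initial: x=6.0000 theta=0.5000
After 1 (propagate distance d=19): x=15.5000 theta=0.5000
Rounded to 4 decimal places: x = 15.5000, theta = 0.5000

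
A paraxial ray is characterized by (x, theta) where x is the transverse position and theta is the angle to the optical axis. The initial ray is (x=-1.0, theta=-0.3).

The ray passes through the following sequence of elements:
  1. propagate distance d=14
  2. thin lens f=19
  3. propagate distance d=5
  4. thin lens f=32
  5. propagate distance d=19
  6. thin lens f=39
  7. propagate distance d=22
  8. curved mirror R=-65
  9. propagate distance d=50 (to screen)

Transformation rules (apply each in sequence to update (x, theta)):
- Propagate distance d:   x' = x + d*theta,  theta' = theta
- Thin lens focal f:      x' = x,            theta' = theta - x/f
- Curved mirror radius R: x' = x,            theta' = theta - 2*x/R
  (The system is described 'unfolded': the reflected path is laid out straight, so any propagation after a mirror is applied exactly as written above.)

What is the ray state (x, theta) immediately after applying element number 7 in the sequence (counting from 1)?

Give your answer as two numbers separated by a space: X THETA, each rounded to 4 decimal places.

Initial: x=-1.0000 theta=-0.3000
After 1 (propagate distance d=14): x=-5.2000 theta=-0.3000
After 2 (thin lens f=19): x=-5.2000 theta=-1/38 (≈-0.0263)
After 3 (propagate distance d=5): x=-1013/190 (≈-5.3316) theta=-1/38 (≈-0.0263)
After 4 (thin lens f=32): x=-1013/190 (≈-5.3316) theta=853/6080 (≈0.1403)
After 5 (propagate distance d=19): x=-16209/6080 (≈-2.6660) theta=853/6080 (≈0.1403)
After 6 (thin lens f=39): x=-16209/6080 (≈-2.6660) theta=217/1040 (≈0.2087)
After 7 (propagate distance d=22): x=152107/79040 (≈1.9244) theta=217/1040 (≈0.2087)
Rounded to 4 decimal places: x = 1.9244, theta = 0.2087

Answer: 1.9244 0.2087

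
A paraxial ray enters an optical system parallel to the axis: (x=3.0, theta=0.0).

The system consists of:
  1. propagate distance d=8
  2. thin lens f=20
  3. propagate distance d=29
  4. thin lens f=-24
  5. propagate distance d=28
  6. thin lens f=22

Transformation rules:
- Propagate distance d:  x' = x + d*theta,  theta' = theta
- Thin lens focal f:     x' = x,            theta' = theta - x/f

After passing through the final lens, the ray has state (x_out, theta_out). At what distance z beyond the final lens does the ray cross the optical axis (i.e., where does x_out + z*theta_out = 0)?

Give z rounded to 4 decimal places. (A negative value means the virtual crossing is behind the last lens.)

Initial: x=3.0000 theta=0.0000
After 1 (propagate distance d=8): x=3.0000 theta=0.0000
After 2 (thin lens f=20): x=3.0000 theta=-0.1500
After 3 (propagate distance d=29): x=-1.3500 theta=-0.1500
After 4 (thin lens f=-24): x=-1.3500 theta=-33/160 (≈-0.2063)
After 5 (propagate distance d=28): x=-7.1250 theta=-33/160 (≈-0.2063)
After 6 (thin lens f=22): x=-7.1250 theta=207/1760 (≈0.1176)
z_focus = -x_out/theta_out = -(-7.1250)/(207/1760) = 4180/69 ≈ 60.5797
Rounded to 4 decimal places: z = 60.5797

Answer: 60.5797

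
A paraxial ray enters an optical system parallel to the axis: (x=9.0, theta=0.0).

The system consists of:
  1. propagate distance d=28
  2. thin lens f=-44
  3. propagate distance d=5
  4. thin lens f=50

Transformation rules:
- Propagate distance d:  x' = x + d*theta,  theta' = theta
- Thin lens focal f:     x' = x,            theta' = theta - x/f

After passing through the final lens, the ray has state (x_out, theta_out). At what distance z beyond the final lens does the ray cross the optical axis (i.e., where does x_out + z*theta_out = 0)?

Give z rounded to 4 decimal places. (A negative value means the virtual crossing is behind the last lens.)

Answer: -2450.0000

Derivation:
Initial: x=9.0000 theta=0.0000
After 1 (propagate distance d=28): x=9.0000 theta=0.0000
After 2 (thin lens f=-44): x=9.0000 theta=9/44 (≈0.2045)
After 3 (propagate distance d=5): x=441/44 (≈10.0227) theta=9/44 (≈0.2045)
After 4 (thin lens f=50): x=441/44 (≈10.0227) theta=9/2200 (≈0.0041)
z_focus = -x_out/theta_out = -(441/44)/(9/2200) = -2450.0000
Rounded to 4 decimal places: z = -2450.0000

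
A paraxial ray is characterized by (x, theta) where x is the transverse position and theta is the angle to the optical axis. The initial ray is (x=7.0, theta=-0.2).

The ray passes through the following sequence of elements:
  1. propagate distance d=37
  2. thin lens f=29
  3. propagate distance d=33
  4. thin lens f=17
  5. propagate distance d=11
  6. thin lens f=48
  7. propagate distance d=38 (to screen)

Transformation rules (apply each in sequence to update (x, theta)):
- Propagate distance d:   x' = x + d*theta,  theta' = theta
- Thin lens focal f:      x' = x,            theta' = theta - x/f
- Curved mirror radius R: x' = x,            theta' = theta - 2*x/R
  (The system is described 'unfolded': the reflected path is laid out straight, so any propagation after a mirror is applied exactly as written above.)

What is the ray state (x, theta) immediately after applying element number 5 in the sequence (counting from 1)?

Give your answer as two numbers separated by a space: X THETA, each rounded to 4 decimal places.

Initial: x=7.0000 theta=-0.2000
After 1 (propagate distance d=37): x=-0.4000 theta=-0.2000
After 2 (thin lens f=29): x=-0.4000 theta=-27/145 (≈-0.1862)
After 3 (propagate distance d=33): x=-949/145 (≈-6.5448) theta=-27/145 (≈-0.1862)
After 4 (thin lens f=17): x=-949/145 (≈-6.5448) theta=98/493 (≈0.1988)
After 5 (propagate distance d=11): x=-10743/2465 (≈-4.3582) theta=98/493 (≈0.1988)
Rounded to 4 decimal places: x = -4.3582, theta = 0.1988

Answer: -4.3582 0.1988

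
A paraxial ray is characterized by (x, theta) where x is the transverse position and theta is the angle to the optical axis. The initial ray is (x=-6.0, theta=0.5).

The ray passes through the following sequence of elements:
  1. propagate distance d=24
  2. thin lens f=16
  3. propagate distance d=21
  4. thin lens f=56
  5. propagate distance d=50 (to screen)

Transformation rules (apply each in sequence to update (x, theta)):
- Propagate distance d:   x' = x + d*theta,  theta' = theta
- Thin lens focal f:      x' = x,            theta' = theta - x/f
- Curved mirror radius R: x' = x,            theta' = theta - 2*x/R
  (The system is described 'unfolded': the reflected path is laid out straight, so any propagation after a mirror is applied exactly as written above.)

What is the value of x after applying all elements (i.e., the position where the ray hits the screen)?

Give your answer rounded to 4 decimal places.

Initial: x=-6.0000 theta=0.5000
After 1 (propagate distance d=24): x=6.0000 theta=0.5000
After 2 (thin lens f=16): x=6.0000 theta=0.1250
After 3 (propagate distance d=21): x=8.6250 theta=0.1250
After 4 (thin lens f=56): x=8.6250 theta=-13/448 (≈-0.0290)
After 5 (propagate distance d=50 (to screen)): x=1607/224 (≈7.1741) theta=-13/448 (≈-0.0290)
Rounded to 4 decimal places: x = 7.1741

Answer: 7.1741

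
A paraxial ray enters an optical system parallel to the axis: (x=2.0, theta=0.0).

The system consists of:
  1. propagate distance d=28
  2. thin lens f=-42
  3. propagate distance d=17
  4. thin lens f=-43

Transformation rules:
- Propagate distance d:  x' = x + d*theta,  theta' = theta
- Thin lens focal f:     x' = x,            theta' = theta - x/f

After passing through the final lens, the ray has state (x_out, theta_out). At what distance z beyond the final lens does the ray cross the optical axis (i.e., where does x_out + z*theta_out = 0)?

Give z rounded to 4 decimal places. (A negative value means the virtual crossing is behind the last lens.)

Answer: -24.8725

Derivation:
Initial: x=2.0000 theta=0.0000
After 1 (propagate distance d=28): x=2.0000 theta=0.0000
After 2 (thin lens f=-42): x=2.0000 theta=1/21 (≈0.0476)
After 3 (propagate distance d=17): x=59/21 (≈2.8095) theta=1/21 (≈0.0476)
After 4 (thin lens f=-43): x=59/21 (≈2.8095) theta=34/301 (≈0.1130)
z_focus = -x_out/theta_out = -(59/21)/(34/301) = -2537/102 ≈ -24.8725
Rounded to 4 decimal places: z = -24.8725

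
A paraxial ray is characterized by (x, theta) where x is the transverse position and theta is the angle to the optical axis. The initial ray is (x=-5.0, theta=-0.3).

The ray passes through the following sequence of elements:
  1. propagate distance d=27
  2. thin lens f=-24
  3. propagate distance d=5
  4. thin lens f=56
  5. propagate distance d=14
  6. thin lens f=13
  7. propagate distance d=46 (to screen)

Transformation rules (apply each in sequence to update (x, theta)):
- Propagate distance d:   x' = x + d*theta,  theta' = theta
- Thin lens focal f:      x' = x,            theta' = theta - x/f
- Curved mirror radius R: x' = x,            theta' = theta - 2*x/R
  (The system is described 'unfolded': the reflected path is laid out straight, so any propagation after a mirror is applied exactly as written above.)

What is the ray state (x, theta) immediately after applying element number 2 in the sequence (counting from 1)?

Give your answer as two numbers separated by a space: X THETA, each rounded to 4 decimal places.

Answer: -13.1000 -0.8458

Derivation:
Initial: x=-5.0000 theta=-0.3000
After 1 (propagate distance d=27): x=-13.1000 theta=-0.3000
After 2 (thin lens f=-24): x=-13.1000 theta=-203/240 (≈-0.8458)
Rounded to 4 decimal places: x = -13.1000, theta = -0.8458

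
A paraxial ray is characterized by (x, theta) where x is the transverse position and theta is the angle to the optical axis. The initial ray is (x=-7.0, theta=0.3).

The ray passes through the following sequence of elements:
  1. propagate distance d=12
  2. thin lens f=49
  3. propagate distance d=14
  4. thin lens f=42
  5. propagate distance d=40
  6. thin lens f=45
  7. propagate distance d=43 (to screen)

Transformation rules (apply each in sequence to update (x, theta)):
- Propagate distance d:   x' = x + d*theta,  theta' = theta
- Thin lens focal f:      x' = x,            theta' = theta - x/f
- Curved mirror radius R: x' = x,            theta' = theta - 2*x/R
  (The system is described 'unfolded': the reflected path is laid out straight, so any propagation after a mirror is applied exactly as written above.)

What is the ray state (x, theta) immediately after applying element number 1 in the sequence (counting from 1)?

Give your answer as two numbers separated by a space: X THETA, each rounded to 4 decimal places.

Initial: x=-7.0000 theta=0.3000
After 1 (propagate distance d=12): x=-3.4000 theta=0.3000
Rounded to 4 decimal places: x = -3.4000, theta = 0.3000

Answer: -3.4000 0.3000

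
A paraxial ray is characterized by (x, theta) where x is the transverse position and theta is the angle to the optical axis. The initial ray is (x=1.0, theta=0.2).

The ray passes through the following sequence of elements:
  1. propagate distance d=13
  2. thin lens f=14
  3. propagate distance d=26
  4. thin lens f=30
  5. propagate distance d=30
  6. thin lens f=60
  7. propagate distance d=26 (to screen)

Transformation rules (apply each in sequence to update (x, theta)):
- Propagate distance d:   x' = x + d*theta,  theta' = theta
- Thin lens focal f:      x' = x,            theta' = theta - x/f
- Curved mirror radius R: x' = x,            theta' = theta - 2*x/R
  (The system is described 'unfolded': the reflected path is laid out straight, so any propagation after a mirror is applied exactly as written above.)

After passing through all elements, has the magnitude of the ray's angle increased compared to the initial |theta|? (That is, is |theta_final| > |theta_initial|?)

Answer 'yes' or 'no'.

Answer: no

Derivation:
Initial: x=1.0000 theta=0.2000
After 1 (propagate distance d=13): x=3.6000 theta=0.2000
After 2 (thin lens f=14): x=3.6000 theta=-2/35 (≈-0.0571)
After 3 (propagate distance d=26): x=74/35 (≈2.1143) theta=-2/35 (≈-0.0571)
After 4 (thin lens f=30): x=74/35 (≈2.1143) theta=-67/525 (≈-0.1276)
After 5 (propagate distance d=30): x=-12/7 (≈-1.7143) theta=-67/525 (≈-0.1276)
After 6 (thin lens f=60): x=-12/7 (≈-1.7143) theta=-52/525 (≈-0.0990)
After 7 (propagate distance d=26 (to screen)): x=-2252/525 (≈-4.2895) theta=-52/525 (≈-0.0990)
|theta_initial|=0.2000 |theta_final|=52/525 (≈0.0990) -> not increased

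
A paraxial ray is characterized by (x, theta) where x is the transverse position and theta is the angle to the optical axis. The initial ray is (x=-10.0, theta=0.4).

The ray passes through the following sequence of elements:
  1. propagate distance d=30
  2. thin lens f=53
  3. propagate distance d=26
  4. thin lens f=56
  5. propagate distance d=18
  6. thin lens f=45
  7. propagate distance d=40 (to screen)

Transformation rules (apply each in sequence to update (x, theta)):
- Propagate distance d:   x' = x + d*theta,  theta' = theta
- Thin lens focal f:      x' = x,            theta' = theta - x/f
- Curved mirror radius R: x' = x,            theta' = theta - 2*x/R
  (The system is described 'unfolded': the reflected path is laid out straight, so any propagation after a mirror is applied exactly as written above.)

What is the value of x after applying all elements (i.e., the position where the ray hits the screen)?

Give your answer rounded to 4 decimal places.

Answer: 7.9197

Derivation:
Initial: x=-10.0000 theta=0.4000
After 1 (propagate distance d=30): x=2.0000 theta=0.4000
After 2 (thin lens f=53): x=2.0000 theta=96/265 (≈0.3623)
After 3 (propagate distance d=26): x=3026/265 (≈11.4189) theta=96/265 (≈0.3623)
After 4 (thin lens f=56): x=3026/265 (≈11.4189) theta=235/1484 (≈0.1584)
After 5 (propagate distance d=18): x=52939/3710 (≈14.2693) theta=235/1484 (≈0.1584)
After 6 (thin lens f=45): x=52939/3710 (≈14.2693) theta=-53003/333900 (≈-0.1587)
After 7 (propagate distance d=40 (to screen)): x=37777/4770 (≈7.9197) theta=-53003/333900 (≈-0.1587)
Rounded to 4 decimal places: x = 7.9197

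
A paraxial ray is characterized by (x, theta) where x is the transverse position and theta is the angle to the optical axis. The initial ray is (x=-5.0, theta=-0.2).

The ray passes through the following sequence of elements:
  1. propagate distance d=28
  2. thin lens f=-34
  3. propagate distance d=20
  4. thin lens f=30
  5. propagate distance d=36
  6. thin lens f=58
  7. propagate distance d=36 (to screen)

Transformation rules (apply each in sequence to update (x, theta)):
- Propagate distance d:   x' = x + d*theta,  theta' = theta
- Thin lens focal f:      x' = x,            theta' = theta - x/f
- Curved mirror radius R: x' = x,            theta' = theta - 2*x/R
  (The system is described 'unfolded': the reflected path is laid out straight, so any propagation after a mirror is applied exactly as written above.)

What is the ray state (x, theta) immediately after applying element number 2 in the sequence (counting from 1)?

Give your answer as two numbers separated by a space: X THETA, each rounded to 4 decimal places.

Initial: x=-5.0000 theta=-0.2000
After 1 (propagate distance d=28): x=-10.6000 theta=-0.2000
After 2 (thin lens f=-34): x=-10.6000 theta=-87/170 (≈-0.5118)
Rounded to 4 decimal places: x = -10.6000, theta = -0.5118

Answer: -10.6000 -0.5118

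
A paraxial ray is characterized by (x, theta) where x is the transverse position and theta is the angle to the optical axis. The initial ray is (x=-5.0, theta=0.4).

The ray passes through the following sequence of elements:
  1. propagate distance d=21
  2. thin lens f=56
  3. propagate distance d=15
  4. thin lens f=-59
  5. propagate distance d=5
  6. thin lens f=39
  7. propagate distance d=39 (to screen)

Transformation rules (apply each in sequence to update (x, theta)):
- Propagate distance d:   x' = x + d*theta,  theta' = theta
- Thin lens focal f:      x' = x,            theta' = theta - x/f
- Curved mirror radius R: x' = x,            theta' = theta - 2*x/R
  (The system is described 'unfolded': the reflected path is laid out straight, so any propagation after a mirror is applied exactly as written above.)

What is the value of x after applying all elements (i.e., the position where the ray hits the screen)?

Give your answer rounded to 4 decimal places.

Answer: 18.8437

Derivation:
Initial: x=-5.0000 theta=0.4000
After 1 (propagate distance d=21): x=3.4000 theta=0.4000
After 2 (thin lens f=56): x=3.4000 theta=19/56 (≈0.3393)
After 3 (propagate distance d=15): x=2377/280 (≈8.4893) theta=19/56 (≈0.3393)
After 4 (thin lens f=-59): x=2377/280 (≈8.4893) theta=3991/8260 (≈0.4832)
After 5 (propagate distance d=5): x=180153/16520 (≈10.9051) theta=3991/8260 (≈0.4832)
After 6 (thin lens f=39): x=180153/16520 (≈10.9051) theta=1249/6136 (≈0.2036)
After 7 (propagate distance d=39 (to screen)): x=155649/8260 (≈18.8437) theta=1249/6136 (≈0.2036)
Rounded to 4 decimal places: x = 18.8437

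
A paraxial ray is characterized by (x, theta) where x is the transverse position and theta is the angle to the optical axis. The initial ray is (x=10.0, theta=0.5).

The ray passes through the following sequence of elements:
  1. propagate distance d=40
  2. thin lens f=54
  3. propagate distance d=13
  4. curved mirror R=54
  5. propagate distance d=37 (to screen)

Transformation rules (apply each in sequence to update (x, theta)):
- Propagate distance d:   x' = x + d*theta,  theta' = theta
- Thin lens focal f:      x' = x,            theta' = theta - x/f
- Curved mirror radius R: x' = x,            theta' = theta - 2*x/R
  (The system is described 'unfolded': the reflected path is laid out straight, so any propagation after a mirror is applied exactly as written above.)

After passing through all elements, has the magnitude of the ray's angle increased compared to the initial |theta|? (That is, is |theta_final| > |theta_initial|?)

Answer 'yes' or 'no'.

Answer: yes

Derivation:
Initial: x=10.0000 theta=0.5000
After 1 (propagate distance d=40): x=30.0000 theta=0.5000
After 2 (thin lens f=54): x=30.0000 theta=-1/18 (≈-0.0556)
After 3 (propagate distance d=13): x=527/18 (≈29.2778) theta=-1/18 (≈-0.0556)
After 4 (curved mirror R=54): x=527/18 (≈29.2778) theta=-277/243 (≈-1.1399)
After 5 (propagate distance d=37 (to screen)): x=-6269/486 (≈-12.8992) theta=-277/243 (≈-1.1399)
|theta_initial|=0.5000 |theta_final|=277/243 (≈1.1399) -> increased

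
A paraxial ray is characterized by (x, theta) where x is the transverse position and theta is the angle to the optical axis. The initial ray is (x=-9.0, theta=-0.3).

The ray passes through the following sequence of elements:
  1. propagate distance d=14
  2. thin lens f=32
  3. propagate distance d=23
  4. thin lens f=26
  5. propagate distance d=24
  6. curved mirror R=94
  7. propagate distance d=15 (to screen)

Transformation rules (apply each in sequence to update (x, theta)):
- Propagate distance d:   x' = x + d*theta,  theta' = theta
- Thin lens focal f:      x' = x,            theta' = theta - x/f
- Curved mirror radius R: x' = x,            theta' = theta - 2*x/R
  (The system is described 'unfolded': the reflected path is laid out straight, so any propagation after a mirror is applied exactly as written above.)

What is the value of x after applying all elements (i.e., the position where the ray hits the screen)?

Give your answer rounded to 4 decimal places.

Answer: 9.0926

Derivation:
Initial: x=-9.0000 theta=-0.3000
After 1 (propagate distance d=14): x=-13.2000 theta=-0.3000
After 2 (thin lens f=32): x=-13.2000 theta=0.1125
After 3 (propagate distance d=23): x=-10.6125 theta=0.1125
After 4 (thin lens f=26): x=-10.6125 theta=1083/2080 (≈0.5207)
After 5 (propagate distance d=24): x=1959/1040 (≈1.8837) theta=1083/2080 (≈0.5207)
After 6 (curved mirror R=94): x=1959/1040 (≈1.8837) theta=46983/97760 (≈0.4806)
After 7 (propagate distance d=15 (to screen)): x=888891/97760 (≈9.0926) theta=46983/97760 (≈0.4806)
Rounded to 4 decimal places: x = 9.0926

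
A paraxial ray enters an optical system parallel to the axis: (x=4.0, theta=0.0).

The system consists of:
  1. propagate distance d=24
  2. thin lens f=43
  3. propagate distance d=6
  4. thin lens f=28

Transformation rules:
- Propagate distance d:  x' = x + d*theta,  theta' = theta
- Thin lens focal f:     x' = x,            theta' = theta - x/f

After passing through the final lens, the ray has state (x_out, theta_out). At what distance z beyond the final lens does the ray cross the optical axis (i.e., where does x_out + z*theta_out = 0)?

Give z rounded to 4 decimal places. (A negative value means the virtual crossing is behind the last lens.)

Initial: x=4.0000 theta=0.0000
After 1 (propagate distance d=24): x=4.0000 theta=0.0000
After 2 (thin lens f=43): x=4.0000 theta=-4/43 (≈-0.0930)
After 3 (propagate distance d=6): x=148/43 (≈3.4419) theta=-4/43 (≈-0.0930)
After 4 (thin lens f=28): x=148/43 (≈3.4419) theta=-65/301 (≈-0.2159)
z_focus = -x_out/theta_out = -(148/43)/(-65/301) = 1036/65 ≈ 15.9385
Rounded to 4 decimal places: z = 15.9385

Answer: 15.9385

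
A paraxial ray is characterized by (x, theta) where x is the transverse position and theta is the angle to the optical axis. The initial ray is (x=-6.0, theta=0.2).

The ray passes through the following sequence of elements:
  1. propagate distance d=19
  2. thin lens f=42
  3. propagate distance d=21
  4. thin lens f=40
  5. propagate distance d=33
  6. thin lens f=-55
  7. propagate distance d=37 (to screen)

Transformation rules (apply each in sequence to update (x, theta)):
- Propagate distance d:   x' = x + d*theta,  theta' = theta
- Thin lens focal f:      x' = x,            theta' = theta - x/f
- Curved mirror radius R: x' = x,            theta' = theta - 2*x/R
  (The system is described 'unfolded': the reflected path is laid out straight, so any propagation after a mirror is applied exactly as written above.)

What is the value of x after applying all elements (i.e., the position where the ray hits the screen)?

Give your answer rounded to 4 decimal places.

Initial: x=-6.0000 theta=0.2000
After 1 (propagate distance d=19): x=-2.2000 theta=0.2000
After 2 (thin lens f=42): x=-2.2000 theta=53/210 (≈0.2524)
After 3 (propagate distance d=21): x=3.1000 theta=53/210 (≈0.2524)
After 4 (thin lens f=40): x=3.1000 theta=1469/8400 (≈0.1749)
After 5 (propagate distance d=33): x=24839/2800 (≈8.8711) theta=1469/8400 (≈0.1749)
After 6 (thin lens f=-55): x=24839/2800 (≈8.8711) theta=9707/28875 (≈0.3362)
After 7 (propagate distance d=37 (to screen)): x=9844979/462000 (≈21.3095) theta=9707/28875 (≈0.3362)
Rounded to 4 decimal places: x = 21.3095

Answer: 21.3095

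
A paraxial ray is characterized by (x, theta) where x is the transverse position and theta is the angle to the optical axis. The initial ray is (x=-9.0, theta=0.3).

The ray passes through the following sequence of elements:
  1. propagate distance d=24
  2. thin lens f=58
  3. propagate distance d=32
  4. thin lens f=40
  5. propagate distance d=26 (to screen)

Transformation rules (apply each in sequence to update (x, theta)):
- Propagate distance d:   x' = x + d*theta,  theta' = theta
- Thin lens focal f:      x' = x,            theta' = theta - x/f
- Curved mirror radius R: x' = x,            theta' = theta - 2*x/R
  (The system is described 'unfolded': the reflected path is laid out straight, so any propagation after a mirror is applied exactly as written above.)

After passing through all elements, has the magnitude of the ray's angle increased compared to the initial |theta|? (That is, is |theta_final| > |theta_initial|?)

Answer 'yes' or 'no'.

Answer: no

Derivation:
Initial: x=-9.0000 theta=0.3000
After 1 (propagate distance d=24): x=-1.8000 theta=0.3000
After 2 (thin lens f=58): x=-1.8000 theta=48/145 (≈0.3310)
After 3 (propagate distance d=32): x=255/29 (≈8.7931) theta=48/145 (≈0.3310)
After 4 (thin lens f=40): x=255/29 (≈8.7931) theta=129/1160 (≈0.1112)
After 5 (propagate distance d=26 (to screen)): x=6777/580 (≈11.6845) theta=129/1160 (≈0.1112)
|theta_initial|=0.3000 |theta_final|=129/1160 (≈0.1112) -> not increased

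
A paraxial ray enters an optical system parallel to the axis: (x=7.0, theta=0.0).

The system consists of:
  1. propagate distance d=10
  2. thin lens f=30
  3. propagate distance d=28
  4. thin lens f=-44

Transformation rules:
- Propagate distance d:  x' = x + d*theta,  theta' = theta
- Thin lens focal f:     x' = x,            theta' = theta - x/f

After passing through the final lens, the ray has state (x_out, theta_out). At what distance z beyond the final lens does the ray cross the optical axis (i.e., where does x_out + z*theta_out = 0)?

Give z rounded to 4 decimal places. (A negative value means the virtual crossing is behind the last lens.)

Initial: x=7.0000 theta=0.0000
After 1 (propagate distance d=10): x=7.0000 theta=0.0000
After 2 (thin lens f=30): x=7.0000 theta=-7/30 (≈-0.2333)
After 3 (propagate distance d=28): x=7/15 (≈0.4667) theta=-7/30 (≈-0.2333)
After 4 (thin lens f=-44): x=7/15 (≈0.4667) theta=-49/220 (≈-0.2227)
z_focus = -x_out/theta_out = -(7/15)/(-49/220) = 44/21 ≈ 2.0952
Rounded to 4 decimal places: z = 2.0952

Answer: 2.0952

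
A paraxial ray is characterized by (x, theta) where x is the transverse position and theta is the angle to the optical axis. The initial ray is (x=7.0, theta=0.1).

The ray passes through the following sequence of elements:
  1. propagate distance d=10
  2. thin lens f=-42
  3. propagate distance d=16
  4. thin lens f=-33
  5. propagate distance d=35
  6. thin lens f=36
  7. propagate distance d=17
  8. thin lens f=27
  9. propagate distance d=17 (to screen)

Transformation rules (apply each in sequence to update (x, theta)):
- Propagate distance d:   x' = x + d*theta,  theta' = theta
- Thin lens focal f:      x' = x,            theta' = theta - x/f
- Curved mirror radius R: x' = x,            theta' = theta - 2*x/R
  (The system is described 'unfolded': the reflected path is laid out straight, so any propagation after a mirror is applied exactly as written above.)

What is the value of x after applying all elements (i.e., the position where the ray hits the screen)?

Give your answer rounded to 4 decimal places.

Initial: x=7.0000 theta=0.1000
After 1 (propagate distance d=10): x=8.0000 theta=0.1000
After 2 (thin lens f=-42): x=8.0000 theta=61/210 (≈0.2905)
After 3 (propagate distance d=16): x=1328/105 (≈12.6476) theta=61/210 (≈0.2905)
After 4 (thin lens f=-33): x=1328/105 (≈12.6476) theta=667/990 (≈0.6737)
After 5 (propagate distance d=35): x=251063/6930 (≈36.2284) theta=667/990 (≈0.6737)
After 6 (thin lens f=36): x=251063/6930 (≈36.2284) theta=-82979/249480 (≈-0.3326)
After 7 (propagate distance d=17): x=1525525/49896 (≈30.5741) theta=-82979/249480 (≈-0.3326)
After 8 (thin lens f=27): x=1525525/49896 (≈30.5741) theta=-4934029/3367980 (≈-1.4650)
After 9 (propagate distance d=17 (to screen)): x=38188889/6735960 (≈5.6694) theta=-4934029/3367980 (≈-1.4650)
Rounded to 4 decimal places: x = 5.6694

Answer: 5.6694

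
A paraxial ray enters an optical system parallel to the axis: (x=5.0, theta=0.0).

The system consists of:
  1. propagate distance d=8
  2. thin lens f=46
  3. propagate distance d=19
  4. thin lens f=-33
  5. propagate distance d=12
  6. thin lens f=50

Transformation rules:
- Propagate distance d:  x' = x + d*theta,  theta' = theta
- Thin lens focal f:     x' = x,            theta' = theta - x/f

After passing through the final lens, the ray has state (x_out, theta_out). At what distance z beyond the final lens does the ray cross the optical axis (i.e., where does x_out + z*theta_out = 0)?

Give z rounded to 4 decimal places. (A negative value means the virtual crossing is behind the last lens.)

Answer: 36.5952

Derivation:
Initial: x=5.0000 theta=0.0000
After 1 (propagate distance d=8): x=5.0000 theta=0.0000
After 2 (thin lens f=46): x=5.0000 theta=-5/46 (≈-0.1087)
After 3 (propagate distance d=19): x=135/46 (≈2.9348) theta=-5/46 (≈-0.1087)
After 4 (thin lens f=-33): x=135/46 (≈2.9348) theta=-5/253 (≈-0.0198)
After 5 (propagate distance d=12): x=1365/506 (≈2.6976) theta=-5/253 (≈-0.0198)
After 6 (thin lens f=50): x=1365/506 (≈2.6976) theta=-373/5060 (≈-0.0737)
z_focus = -x_out/theta_out = -(1365/506)/(-373/5060) = 13650/373 ≈ 36.5952
Rounded to 4 decimal places: z = 36.5952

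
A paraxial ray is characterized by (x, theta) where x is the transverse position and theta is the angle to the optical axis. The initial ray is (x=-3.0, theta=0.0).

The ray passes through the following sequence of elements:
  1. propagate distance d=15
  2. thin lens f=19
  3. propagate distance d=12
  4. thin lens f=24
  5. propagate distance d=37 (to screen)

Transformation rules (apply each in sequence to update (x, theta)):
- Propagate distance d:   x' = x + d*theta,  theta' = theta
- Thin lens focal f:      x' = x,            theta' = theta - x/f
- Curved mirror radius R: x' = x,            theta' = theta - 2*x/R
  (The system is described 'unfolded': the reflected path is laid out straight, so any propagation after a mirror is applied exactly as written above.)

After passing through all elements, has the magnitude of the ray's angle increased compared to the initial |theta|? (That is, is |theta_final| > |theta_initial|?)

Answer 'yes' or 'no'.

Answer: yes

Derivation:
Initial: x=-3.0000 theta=0.0000
After 1 (propagate distance d=15): x=-3.0000 theta=0.0000
After 2 (thin lens f=19): x=-3.0000 theta=3/19 (≈0.1579)
After 3 (propagate distance d=12): x=-21/19 (≈-1.1053) theta=3/19 (≈0.1579)
After 4 (thin lens f=24): x=-21/19 (≈-1.1053) theta=31/152 (≈0.2039)
After 5 (propagate distance d=37 (to screen)): x=979/152 (≈6.4408) theta=31/152 (≈0.2039)
|theta_initial|=0.0000 |theta_final|=31/152 (≈0.2039) -> increased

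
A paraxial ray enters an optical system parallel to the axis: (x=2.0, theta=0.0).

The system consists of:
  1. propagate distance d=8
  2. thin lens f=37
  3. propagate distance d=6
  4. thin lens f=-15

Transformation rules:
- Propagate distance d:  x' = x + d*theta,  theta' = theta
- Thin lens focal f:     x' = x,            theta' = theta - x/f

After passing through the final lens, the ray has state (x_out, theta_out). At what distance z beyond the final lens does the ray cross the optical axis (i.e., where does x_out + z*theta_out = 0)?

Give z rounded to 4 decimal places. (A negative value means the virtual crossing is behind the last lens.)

Initial: x=2.0000 theta=0.0000
After 1 (propagate distance d=8): x=2.0000 theta=0.0000
After 2 (thin lens f=37): x=2.0000 theta=-2/37 (≈-0.0541)
After 3 (propagate distance d=6): x=62/37 (≈1.6757) theta=-2/37 (≈-0.0541)
After 4 (thin lens f=-15): x=62/37 (≈1.6757) theta=32/555 (≈0.0577)
z_focus = -x_out/theta_out = -(62/37)/(32/555) = -29.0625
Rounded to 4 decimal places: z = -29.0625

Answer: -29.0625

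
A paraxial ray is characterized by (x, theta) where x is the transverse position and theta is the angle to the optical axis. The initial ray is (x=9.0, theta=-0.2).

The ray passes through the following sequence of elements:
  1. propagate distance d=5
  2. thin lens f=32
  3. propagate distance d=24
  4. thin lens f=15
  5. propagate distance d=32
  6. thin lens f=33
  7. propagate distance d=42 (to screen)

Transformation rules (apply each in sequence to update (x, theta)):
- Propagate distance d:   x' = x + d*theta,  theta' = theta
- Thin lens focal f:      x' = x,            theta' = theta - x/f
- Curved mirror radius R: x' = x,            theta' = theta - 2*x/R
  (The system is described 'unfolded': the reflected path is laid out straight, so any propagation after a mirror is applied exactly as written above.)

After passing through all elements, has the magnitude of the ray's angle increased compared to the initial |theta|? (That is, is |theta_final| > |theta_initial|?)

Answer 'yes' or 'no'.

Initial: x=9.0000 theta=-0.2000
After 1 (propagate distance d=5): x=8.0000 theta=-0.2000
After 2 (thin lens f=32): x=8.0000 theta=-0.4500
After 3 (propagate distance d=24): x=-2.8000 theta=-0.4500
After 4 (thin lens f=15): x=-2.8000 theta=-79/300 (≈-0.2633)
After 5 (propagate distance d=32): x=-842/75 (≈-11.2267) theta=-79/300 (≈-0.2633)
After 6 (thin lens f=33): x=-842/75 (≈-11.2267) theta=761/9900 (≈0.0769)
After 7 (propagate distance d=42 (to screen)): x=-4399/550 (≈-7.9982) theta=761/9900 (≈0.0769)
|theta_initial|=0.2000 |theta_final|=761/9900 (≈0.0769) -> not increased

Answer: no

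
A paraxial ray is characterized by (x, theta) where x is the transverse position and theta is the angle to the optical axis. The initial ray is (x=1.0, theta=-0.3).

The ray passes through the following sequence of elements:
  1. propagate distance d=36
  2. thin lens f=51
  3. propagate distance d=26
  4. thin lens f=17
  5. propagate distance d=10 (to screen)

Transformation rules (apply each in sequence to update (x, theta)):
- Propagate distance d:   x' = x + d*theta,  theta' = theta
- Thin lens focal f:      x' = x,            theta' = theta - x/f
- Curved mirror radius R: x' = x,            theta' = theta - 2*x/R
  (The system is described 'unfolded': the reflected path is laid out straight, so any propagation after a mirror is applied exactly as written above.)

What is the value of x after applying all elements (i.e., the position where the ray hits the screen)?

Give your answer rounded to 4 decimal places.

Answer: -6.2683

Derivation:
Initial: x=1.0000 theta=-0.3000
After 1 (propagate distance d=36): x=-9.8000 theta=-0.3000
After 2 (thin lens f=51): x=-9.8000 theta=-11/102 (≈-0.1078)
After 3 (propagate distance d=26): x=-3214/255 (≈-12.6039) theta=-11/102 (≈-0.1078)
After 4 (thin lens f=17): x=-3214/255 (≈-12.6039) theta=1831/2890 (≈0.6336)
After 5 (propagate distance d=10 (to screen)): x=-27173/4335 (≈-6.2683) theta=1831/2890 (≈0.6336)
Rounded to 4 decimal places: x = -6.2683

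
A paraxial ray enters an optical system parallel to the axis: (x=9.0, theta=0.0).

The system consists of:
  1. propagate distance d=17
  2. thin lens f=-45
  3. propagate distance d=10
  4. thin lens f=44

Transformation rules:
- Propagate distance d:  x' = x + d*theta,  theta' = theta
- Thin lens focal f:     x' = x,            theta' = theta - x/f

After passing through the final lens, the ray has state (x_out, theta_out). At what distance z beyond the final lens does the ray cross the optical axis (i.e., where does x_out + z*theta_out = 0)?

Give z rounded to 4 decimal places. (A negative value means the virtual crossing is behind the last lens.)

Initial: x=9.0000 theta=0.0000
After 1 (propagate distance d=17): x=9.0000 theta=0.0000
After 2 (thin lens f=-45): x=9.0000 theta=0.2000
After 3 (propagate distance d=10): x=11.0000 theta=0.2000
After 4 (thin lens f=44): x=11.0000 theta=-0.0500
z_focus = -x_out/theta_out = -(11.0000)/(-0.0500) = 220.0000
Rounded to 4 decimal places: z = 220.0000

Answer: 220.0000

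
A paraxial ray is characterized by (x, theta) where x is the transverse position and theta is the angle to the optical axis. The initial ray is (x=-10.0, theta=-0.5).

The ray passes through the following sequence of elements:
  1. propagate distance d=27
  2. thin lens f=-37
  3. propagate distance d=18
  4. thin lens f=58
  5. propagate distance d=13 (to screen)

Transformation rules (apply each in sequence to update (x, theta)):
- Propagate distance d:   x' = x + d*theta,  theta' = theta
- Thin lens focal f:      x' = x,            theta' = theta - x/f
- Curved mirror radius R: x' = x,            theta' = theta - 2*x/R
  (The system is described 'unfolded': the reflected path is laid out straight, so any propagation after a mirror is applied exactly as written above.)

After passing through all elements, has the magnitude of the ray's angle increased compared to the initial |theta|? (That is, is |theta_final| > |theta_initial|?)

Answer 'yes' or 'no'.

Answer: no

Derivation:
Initial: x=-10.0000 theta=-0.5000
After 1 (propagate distance d=27): x=-23.5000 theta=-0.5000
After 2 (thin lens f=-37): x=-23.5000 theta=-42/37 (≈-1.1351)
After 3 (propagate distance d=18): x=-3251/74 (≈-43.9324) theta=-42/37 (≈-1.1351)
After 4 (thin lens f=58): x=-3251/74 (≈-43.9324) theta=-1621/4292 (≈-0.3777)
After 5 (propagate distance d=13 (to screen)): x=-209631/4292 (≈-48.8423) theta=-1621/4292 (≈-0.3777)
|theta_initial|=0.5000 |theta_final|=1621/4292 (≈0.3777) -> not increased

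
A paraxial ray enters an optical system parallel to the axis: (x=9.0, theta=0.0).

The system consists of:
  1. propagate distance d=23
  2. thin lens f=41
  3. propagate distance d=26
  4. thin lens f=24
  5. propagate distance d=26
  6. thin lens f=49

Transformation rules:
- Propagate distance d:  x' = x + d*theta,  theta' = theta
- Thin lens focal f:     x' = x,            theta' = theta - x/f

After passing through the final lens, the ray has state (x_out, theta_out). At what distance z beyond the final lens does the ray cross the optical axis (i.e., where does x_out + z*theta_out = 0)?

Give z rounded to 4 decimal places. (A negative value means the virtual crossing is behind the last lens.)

Initial: x=9.0000 theta=0.0000
After 1 (propagate distance d=23): x=9.0000 theta=0.0000
After 2 (thin lens f=41): x=9.0000 theta=-9/41 (≈-0.2195)
After 3 (propagate distance d=26): x=135/41 (≈3.2927) theta=-9/41 (≈-0.2195)
After 4 (thin lens f=24): x=135/41 (≈3.2927) theta=-117/328 (≈-0.3567)
After 5 (propagate distance d=26): x=-981/164 (≈-5.9817) theta=-117/328 (≈-0.3567)
After 6 (thin lens f=49): x=-981/164 (≈-5.9817) theta=-3771/16072 (≈-0.2346)
z_focus = -x_out/theta_out = -(-981/164)/(-3771/16072) = -10682/419 ≈ -25.4940
Rounded to 4 decimal places: z = -25.4940

Answer: -25.4940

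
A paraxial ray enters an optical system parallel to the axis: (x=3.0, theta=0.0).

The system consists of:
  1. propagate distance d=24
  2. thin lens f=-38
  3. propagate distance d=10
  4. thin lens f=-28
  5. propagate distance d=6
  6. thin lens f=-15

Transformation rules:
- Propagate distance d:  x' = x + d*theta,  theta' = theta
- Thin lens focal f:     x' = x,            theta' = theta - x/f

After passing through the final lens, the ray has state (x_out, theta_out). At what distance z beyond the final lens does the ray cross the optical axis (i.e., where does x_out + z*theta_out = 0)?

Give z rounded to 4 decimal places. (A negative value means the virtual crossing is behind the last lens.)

Answer: -9.1837

Derivation:
Initial: x=3.0000 theta=0.0000
After 1 (propagate distance d=24): x=3.0000 theta=0.0000
After 2 (thin lens f=-38): x=3.0000 theta=3/38 (≈0.0789)
After 3 (propagate distance d=10): x=72/19 (≈3.7895) theta=3/38 (≈0.0789)
After 4 (thin lens f=-28): x=72/19 (≈3.7895) theta=3/14 (≈0.2143)
After 5 (propagate distance d=6): x=675/133 (≈5.0752) theta=3/14 (≈0.2143)
After 6 (thin lens f=-15): x=675/133 (≈5.0752) theta=21/38 (≈0.5526)
z_focus = -x_out/theta_out = -(675/133)/(21/38) = -450/49 ≈ -9.1837
Rounded to 4 decimal places: z = -9.1837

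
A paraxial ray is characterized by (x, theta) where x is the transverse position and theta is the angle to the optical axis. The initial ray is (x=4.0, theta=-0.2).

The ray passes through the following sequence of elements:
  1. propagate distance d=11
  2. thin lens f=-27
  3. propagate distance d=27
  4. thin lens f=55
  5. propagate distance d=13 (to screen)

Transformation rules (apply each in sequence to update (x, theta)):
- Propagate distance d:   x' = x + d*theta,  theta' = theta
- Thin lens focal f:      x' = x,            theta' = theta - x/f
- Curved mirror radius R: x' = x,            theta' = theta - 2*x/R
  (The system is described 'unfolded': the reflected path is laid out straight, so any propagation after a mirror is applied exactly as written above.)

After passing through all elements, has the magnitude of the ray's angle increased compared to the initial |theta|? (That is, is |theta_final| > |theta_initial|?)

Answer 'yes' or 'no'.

Initial: x=4.0000 theta=-0.2000
After 1 (propagate distance d=11): x=1.8000 theta=-0.2000
After 2 (thin lens f=-27): x=1.8000 theta=-2/15 (≈-0.1333)
After 3 (propagate distance d=27): x=-1.8000 theta=-2/15 (≈-0.1333)
After 4 (thin lens f=55): x=-1.8000 theta=-83/825 (≈-0.1006)
After 5 (propagate distance d=13 (to screen)): x=-2564/825 (≈-3.1079) theta=-83/825 (≈-0.1006)
|theta_initial|=0.2000 |theta_final|=83/825 (≈0.1006) -> not increased

Answer: no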